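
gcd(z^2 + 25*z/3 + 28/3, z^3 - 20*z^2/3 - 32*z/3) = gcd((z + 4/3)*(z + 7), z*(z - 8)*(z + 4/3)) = z + 4/3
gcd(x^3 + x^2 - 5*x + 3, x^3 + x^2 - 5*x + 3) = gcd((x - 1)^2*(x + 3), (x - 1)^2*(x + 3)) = x^3 + x^2 - 5*x + 3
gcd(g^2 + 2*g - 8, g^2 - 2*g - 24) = g + 4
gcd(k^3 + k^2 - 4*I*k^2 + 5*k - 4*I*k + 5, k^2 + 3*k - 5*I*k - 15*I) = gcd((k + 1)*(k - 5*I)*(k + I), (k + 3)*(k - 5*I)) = k - 5*I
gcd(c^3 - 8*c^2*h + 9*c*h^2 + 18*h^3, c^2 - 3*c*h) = c - 3*h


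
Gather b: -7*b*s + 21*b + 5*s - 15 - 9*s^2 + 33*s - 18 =b*(21 - 7*s) - 9*s^2 + 38*s - 33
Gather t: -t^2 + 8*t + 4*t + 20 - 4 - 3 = -t^2 + 12*t + 13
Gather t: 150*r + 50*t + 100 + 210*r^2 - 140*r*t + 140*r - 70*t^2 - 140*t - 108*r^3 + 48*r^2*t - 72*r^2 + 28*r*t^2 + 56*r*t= -108*r^3 + 138*r^2 + 290*r + t^2*(28*r - 70) + t*(48*r^2 - 84*r - 90) + 100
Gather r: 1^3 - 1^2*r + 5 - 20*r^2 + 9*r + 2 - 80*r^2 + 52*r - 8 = -100*r^2 + 60*r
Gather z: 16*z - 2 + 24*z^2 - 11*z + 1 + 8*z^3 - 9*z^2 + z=8*z^3 + 15*z^2 + 6*z - 1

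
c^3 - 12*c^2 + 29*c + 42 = (c - 7)*(c - 6)*(c + 1)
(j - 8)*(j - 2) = j^2 - 10*j + 16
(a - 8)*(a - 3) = a^2 - 11*a + 24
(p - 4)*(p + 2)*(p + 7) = p^3 + 5*p^2 - 22*p - 56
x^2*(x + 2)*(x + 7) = x^4 + 9*x^3 + 14*x^2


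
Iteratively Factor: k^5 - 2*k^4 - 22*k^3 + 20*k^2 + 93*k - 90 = (k + 3)*(k^4 - 5*k^3 - 7*k^2 + 41*k - 30) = (k - 2)*(k + 3)*(k^3 - 3*k^2 - 13*k + 15) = (k - 5)*(k - 2)*(k + 3)*(k^2 + 2*k - 3) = (k - 5)*(k - 2)*(k + 3)^2*(k - 1)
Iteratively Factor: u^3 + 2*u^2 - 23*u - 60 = (u + 4)*(u^2 - 2*u - 15) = (u + 3)*(u + 4)*(u - 5)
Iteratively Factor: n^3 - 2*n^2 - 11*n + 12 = (n + 3)*(n^2 - 5*n + 4) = (n - 1)*(n + 3)*(n - 4)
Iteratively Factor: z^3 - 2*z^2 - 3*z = (z + 1)*(z^2 - 3*z) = z*(z + 1)*(z - 3)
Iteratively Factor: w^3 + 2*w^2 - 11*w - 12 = (w + 4)*(w^2 - 2*w - 3) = (w - 3)*(w + 4)*(w + 1)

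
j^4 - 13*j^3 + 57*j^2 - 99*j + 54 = (j - 6)*(j - 3)^2*(j - 1)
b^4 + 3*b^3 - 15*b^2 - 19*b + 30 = (b - 3)*(b - 1)*(b + 2)*(b + 5)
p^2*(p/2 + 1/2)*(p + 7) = p^4/2 + 4*p^3 + 7*p^2/2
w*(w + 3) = w^2 + 3*w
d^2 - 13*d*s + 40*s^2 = (d - 8*s)*(d - 5*s)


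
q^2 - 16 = (q - 4)*(q + 4)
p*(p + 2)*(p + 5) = p^3 + 7*p^2 + 10*p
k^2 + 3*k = k*(k + 3)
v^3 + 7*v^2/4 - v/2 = v*(v - 1/4)*(v + 2)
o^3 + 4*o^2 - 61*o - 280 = (o - 8)*(o + 5)*(o + 7)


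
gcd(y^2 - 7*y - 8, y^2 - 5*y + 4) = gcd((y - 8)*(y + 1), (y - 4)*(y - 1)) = 1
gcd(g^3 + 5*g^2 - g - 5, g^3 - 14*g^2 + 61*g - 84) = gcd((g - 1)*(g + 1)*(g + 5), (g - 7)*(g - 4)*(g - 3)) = 1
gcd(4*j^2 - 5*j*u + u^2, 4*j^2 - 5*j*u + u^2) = 4*j^2 - 5*j*u + u^2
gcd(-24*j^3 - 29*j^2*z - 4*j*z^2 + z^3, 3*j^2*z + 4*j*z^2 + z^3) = 3*j^2 + 4*j*z + z^2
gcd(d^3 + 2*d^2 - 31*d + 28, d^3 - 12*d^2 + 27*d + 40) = 1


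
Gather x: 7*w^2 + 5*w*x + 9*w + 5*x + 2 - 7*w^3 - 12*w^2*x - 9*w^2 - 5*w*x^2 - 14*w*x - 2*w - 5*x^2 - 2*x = -7*w^3 - 2*w^2 + 7*w + x^2*(-5*w - 5) + x*(-12*w^2 - 9*w + 3) + 2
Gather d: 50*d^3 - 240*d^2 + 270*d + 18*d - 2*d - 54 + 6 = 50*d^3 - 240*d^2 + 286*d - 48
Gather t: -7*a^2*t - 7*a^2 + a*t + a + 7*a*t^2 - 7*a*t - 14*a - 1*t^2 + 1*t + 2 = -7*a^2 - 13*a + t^2*(7*a - 1) + t*(-7*a^2 - 6*a + 1) + 2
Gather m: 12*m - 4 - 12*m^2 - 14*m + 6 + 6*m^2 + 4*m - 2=-6*m^2 + 2*m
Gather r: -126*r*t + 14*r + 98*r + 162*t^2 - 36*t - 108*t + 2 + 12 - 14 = r*(112 - 126*t) + 162*t^2 - 144*t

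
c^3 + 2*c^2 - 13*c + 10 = (c - 2)*(c - 1)*(c + 5)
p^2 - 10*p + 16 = (p - 8)*(p - 2)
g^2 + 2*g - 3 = (g - 1)*(g + 3)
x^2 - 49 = (x - 7)*(x + 7)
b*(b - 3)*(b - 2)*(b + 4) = b^4 - b^3 - 14*b^2 + 24*b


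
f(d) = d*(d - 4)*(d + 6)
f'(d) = d*(d - 4) + d*(d + 6) + (d - 4)*(d + 6) = 3*d^2 + 4*d - 24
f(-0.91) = 22.74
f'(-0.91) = -25.16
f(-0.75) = 18.70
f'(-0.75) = -25.31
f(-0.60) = 14.90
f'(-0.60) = -25.32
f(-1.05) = 26.25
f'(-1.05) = -24.89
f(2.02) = -32.08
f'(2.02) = -3.68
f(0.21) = -4.94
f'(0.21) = -23.03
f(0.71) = -15.67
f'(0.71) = -19.65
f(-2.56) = 57.77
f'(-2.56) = -14.58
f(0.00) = 0.00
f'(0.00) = -24.00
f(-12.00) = -1152.00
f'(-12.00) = 360.00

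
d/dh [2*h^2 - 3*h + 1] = 4*h - 3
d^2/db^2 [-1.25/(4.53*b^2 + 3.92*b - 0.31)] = (51.30225*b^2 + 44.394*b - 1.25*(9.06*b + 3.92)*(18.12*b + 7.84) - 3.51075)/(4.53*b^2 + 3.92*b - 0.31)^3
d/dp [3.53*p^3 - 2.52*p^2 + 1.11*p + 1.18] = 10.59*p^2 - 5.04*p + 1.11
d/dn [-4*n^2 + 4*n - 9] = 4 - 8*n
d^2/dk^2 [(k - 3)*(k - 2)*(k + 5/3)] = 6*k - 20/3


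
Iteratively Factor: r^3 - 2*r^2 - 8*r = (r - 4)*(r^2 + 2*r) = r*(r - 4)*(r + 2)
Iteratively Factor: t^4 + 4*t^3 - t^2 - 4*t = (t + 4)*(t^3 - t) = t*(t + 4)*(t^2 - 1) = t*(t - 1)*(t + 4)*(t + 1)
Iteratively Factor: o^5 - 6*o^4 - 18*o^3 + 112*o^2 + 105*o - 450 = (o + 3)*(o^4 - 9*o^3 + 9*o^2 + 85*o - 150) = (o + 3)^2*(o^3 - 12*o^2 + 45*o - 50) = (o - 2)*(o + 3)^2*(o^2 - 10*o + 25) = (o - 5)*(o - 2)*(o + 3)^2*(o - 5)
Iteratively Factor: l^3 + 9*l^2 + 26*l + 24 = (l + 3)*(l^2 + 6*l + 8) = (l + 3)*(l + 4)*(l + 2)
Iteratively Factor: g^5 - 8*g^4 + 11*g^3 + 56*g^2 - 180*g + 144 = (g + 3)*(g^4 - 11*g^3 + 44*g^2 - 76*g + 48) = (g - 3)*(g + 3)*(g^3 - 8*g^2 + 20*g - 16) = (g - 3)*(g - 2)*(g + 3)*(g^2 - 6*g + 8) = (g - 4)*(g - 3)*(g - 2)*(g + 3)*(g - 2)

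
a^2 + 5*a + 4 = (a + 1)*(a + 4)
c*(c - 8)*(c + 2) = c^3 - 6*c^2 - 16*c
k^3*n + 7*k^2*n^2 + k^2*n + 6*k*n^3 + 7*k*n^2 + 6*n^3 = (k + n)*(k + 6*n)*(k*n + n)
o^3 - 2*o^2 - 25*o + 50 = (o - 5)*(o - 2)*(o + 5)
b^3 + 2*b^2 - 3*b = b*(b - 1)*(b + 3)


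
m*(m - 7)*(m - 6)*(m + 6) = m^4 - 7*m^3 - 36*m^2 + 252*m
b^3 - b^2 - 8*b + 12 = (b - 2)^2*(b + 3)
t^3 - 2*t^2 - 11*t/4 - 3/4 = (t - 3)*(t + 1/2)^2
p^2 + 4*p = p*(p + 4)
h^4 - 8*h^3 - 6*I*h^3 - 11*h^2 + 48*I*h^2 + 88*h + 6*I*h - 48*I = (h - 8)*(h - 3*I)*(h - 2*I)*(h - I)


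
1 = 1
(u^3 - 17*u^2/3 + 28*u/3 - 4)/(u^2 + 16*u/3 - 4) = (u^2 - 5*u + 6)/(u + 6)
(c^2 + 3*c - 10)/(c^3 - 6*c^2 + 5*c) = (c^2 + 3*c - 10)/(c*(c^2 - 6*c + 5))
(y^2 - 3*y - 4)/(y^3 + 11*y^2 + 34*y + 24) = (y - 4)/(y^2 + 10*y + 24)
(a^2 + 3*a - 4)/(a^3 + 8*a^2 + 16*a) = (a - 1)/(a*(a + 4))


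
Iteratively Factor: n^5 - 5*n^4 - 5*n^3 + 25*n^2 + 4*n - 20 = (n - 5)*(n^4 - 5*n^2 + 4) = (n - 5)*(n + 1)*(n^3 - n^2 - 4*n + 4) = (n - 5)*(n - 2)*(n + 1)*(n^2 + n - 2) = (n - 5)*(n - 2)*(n - 1)*(n + 1)*(n + 2)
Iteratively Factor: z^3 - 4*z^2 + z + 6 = (z + 1)*(z^2 - 5*z + 6) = (z - 2)*(z + 1)*(z - 3)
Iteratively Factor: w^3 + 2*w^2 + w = (w)*(w^2 + 2*w + 1) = w*(w + 1)*(w + 1)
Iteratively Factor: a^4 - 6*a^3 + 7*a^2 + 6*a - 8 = (a - 2)*(a^3 - 4*a^2 - a + 4) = (a - 4)*(a - 2)*(a^2 - 1) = (a - 4)*(a - 2)*(a + 1)*(a - 1)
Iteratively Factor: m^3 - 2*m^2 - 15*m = (m - 5)*(m^2 + 3*m) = m*(m - 5)*(m + 3)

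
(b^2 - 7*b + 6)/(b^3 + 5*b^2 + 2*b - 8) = (b - 6)/(b^2 + 6*b + 8)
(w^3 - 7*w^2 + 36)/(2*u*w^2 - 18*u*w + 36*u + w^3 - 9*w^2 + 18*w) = (w + 2)/(2*u + w)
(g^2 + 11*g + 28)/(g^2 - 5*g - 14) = (g^2 + 11*g + 28)/(g^2 - 5*g - 14)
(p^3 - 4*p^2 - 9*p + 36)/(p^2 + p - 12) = (p^2 - p - 12)/(p + 4)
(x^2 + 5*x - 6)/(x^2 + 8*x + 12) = (x - 1)/(x + 2)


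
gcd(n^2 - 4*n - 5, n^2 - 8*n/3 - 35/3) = n - 5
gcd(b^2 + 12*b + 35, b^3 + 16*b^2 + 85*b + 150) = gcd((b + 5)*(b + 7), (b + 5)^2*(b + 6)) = b + 5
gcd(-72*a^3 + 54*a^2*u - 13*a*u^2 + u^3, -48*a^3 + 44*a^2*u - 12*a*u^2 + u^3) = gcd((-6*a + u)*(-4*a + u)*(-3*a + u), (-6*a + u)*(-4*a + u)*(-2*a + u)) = 24*a^2 - 10*a*u + u^2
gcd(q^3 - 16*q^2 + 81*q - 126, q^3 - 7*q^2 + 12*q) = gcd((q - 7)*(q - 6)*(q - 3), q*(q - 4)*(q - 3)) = q - 3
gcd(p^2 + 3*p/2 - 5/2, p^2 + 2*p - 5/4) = p + 5/2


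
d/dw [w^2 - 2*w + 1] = 2*w - 2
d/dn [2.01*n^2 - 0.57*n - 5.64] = 4.02*n - 0.57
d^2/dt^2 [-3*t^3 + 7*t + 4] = -18*t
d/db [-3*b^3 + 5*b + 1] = 5 - 9*b^2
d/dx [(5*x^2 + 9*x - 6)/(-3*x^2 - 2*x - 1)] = (17*x^2 - 46*x - 21)/(9*x^4 + 12*x^3 + 10*x^2 + 4*x + 1)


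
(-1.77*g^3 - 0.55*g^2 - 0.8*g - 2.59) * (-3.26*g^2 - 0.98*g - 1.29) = 5.7702*g^5 + 3.5276*g^4 + 5.4303*g^3 + 9.9369*g^2 + 3.5702*g + 3.3411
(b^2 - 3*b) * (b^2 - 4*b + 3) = b^4 - 7*b^3 + 15*b^2 - 9*b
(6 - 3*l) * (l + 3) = -3*l^2 - 3*l + 18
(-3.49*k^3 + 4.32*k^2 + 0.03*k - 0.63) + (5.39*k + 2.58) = -3.49*k^3 + 4.32*k^2 + 5.42*k + 1.95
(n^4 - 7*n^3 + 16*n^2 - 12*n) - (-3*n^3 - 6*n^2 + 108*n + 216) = n^4 - 4*n^3 + 22*n^2 - 120*n - 216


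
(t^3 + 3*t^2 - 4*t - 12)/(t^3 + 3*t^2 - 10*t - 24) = (t^2 + t - 6)/(t^2 + t - 12)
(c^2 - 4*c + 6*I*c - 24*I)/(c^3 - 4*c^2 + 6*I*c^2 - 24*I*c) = 1/c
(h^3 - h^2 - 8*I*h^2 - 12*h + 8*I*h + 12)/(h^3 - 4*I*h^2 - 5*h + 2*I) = (h^2 - h*(1 + 6*I) + 6*I)/(h^2 - 2*I*h - 1)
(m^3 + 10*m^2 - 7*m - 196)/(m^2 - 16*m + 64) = (m^3 + 10*m^2 - 7*m - 196)/(m^2 - 16*m + 64)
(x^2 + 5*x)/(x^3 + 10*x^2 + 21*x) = (x + 5)/(x^2 + 10*x + 21)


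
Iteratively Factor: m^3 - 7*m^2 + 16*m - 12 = (m - 3)*(m^2 - 4*m + 4) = (m - 3)*(m - 2)*(m - 2)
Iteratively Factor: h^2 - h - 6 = (h - 3)*(h + 2)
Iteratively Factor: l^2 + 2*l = (l)*(l + 2)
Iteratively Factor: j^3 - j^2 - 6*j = (j - 3)*(j^2 + 2*j) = j*(j - 3)*(j + 2)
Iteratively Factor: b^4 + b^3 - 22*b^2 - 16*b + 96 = (b - 2)*(b^3 + 3*b^2 - 16*b - 48) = (b - 2)*(b + 4)*(b^2 - b - 12) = (b - 4)*(b - 2)*(b + 4)*(b + 3)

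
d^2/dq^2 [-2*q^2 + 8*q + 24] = -4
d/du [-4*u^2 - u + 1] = -8*u - 1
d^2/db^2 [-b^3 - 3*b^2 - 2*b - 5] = -6*b - 6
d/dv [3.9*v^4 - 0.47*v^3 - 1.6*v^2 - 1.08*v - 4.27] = 15.6*v^3 - 1.41*v^2 - 3.2*v - 1.08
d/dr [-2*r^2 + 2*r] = 2 - 4*r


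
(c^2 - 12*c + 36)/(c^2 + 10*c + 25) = (c^2 - 12*c + 36)/(c^2 + 10*c + 25)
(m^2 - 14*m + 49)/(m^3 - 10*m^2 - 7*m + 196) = 1/(m + 4)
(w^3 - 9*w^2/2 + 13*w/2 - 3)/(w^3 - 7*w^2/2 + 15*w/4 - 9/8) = 4*(w^2 - 3*w + 2)/(4*w^2 - 8*w + 3)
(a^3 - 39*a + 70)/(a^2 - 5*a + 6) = (a^2 + 2*a - 35)/(a - 3)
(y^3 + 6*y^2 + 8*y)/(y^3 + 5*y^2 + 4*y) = (y + 2)/(y + 1)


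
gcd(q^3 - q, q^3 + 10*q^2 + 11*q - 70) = 1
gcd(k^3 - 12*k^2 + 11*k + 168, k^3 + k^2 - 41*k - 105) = k^2 - 4*k - 21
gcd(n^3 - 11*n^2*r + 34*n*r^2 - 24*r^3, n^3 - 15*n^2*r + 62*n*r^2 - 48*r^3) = n^2 - 7*n*r + 6*r^2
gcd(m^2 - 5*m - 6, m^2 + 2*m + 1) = m + 1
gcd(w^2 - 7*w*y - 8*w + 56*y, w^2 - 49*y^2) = -w + 7*y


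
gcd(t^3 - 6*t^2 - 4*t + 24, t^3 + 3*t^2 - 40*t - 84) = t^2 - 4*t - 12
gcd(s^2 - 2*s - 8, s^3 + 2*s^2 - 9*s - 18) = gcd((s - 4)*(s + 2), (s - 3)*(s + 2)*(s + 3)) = s + 2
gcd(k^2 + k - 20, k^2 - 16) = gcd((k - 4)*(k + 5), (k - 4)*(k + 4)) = k - 4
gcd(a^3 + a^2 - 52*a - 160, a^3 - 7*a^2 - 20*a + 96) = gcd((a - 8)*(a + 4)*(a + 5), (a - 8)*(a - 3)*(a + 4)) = a^2 - 4*a - 32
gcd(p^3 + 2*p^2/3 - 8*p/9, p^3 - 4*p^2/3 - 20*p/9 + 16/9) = p^2 + 2*p/3 - 8/9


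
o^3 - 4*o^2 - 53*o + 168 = (o - 8)*(o - 3)*(o + 7)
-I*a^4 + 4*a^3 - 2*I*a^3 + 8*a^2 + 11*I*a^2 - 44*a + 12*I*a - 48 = (a - 3)*(a + 4)*(a + 4*I)*(-I*a - I)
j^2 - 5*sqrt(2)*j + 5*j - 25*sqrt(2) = (j + 5)*(j - 5*sqrt(2))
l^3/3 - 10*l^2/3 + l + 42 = (l/3 + 1)*(l - 7)*(l - 6)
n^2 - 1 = (n - 1)*(n + 1)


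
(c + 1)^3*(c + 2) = c^4 + 5*c^3 + 9*c^2 + 7*c + 2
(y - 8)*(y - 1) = y^2 - 9*y + 8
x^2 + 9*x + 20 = (x + 4)*(x + 5)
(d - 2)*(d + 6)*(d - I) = d^3 + 4*d^2 - I*d^2 - 12*d - 4*I*d + 12*I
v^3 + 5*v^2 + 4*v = v*(v + 1)*(v + 4)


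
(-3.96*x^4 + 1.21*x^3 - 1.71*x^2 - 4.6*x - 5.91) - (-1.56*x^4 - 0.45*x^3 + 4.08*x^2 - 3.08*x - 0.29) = -2.4*x^4 + 1.66*x^3 - 5.79*x^2 - 1.52*x - 5.62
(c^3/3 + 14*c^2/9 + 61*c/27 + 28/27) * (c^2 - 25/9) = c^5/3 + 14*c^4/9 + 4*c^3/3 - 266*c^2/81 - 1525*c/243 - 700/243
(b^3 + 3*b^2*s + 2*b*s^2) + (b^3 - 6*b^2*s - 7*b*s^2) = 2*b^3 - 3*b^2*s - 5*b*s^2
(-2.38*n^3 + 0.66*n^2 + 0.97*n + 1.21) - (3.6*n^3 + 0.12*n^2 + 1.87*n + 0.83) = -5.98*n^3 + 0.54*n^2 - 0.9*n + 0.38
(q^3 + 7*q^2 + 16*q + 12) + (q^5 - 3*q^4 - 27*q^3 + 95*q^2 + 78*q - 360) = q^5 - 3*q^4 - 26*q^3 + 102*q^2 + 94*q - 348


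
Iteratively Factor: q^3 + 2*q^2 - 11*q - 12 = (q + 1)*(q^2 + q - 12) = (q - 3)*(q + 1)*(q + 4)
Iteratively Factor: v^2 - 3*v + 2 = (v - 2)*(v - 1)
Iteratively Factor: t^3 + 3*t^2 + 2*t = (t)*(t^2 + 3*t + 2) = t*(t + 2)*(t + 1)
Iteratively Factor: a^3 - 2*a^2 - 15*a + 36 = (a - 3)*(a^2 + a - 12) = (a - 3)^2*(a + 4)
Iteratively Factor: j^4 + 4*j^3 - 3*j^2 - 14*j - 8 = (j + 4)*(j^3 - 3*j - 2) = (j + 1)*(j + 4)*(j^2 - j - 2) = (j + 1)^2*(j + 4)*(j - 2)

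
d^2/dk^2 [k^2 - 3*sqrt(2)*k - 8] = 2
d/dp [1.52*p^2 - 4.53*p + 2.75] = 3.04*p - 4.53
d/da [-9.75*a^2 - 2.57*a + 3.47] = -19.5*a - 2.57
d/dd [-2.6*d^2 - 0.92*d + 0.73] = -5.2*d - 0.92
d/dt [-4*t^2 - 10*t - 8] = -8*t - 10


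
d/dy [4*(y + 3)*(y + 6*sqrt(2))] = 8*y + 12 + 24*sqrt(2)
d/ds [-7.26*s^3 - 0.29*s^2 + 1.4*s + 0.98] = -21.78*s^2 - 0.58*s + 1.4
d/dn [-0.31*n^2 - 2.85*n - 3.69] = -0.62*n - 2.85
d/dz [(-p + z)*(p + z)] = 2*z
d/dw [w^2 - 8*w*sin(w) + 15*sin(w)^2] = -8*w*cos(w) + 2*w - 8*sin(w) + 15*sin(2*w)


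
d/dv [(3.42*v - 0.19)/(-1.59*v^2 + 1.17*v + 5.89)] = (5.4378*v^2 - 0.6042*v + 20.3661)/(2.5281*v^4 - 3.7206*v^3 - 17.3613*v^2 + 13.7826*v + 34.6921)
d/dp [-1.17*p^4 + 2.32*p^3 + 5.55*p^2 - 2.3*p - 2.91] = -4.68*p^3 + 6.96*p^2 + 11.1*p - 2.3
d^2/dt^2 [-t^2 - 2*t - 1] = -2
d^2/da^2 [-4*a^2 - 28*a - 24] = -8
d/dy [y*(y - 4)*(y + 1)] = 3*y^2 - 6*y - 4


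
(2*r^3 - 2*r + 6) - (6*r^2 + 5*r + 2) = 2*r^3 - 6*r^2 - 7*r + 4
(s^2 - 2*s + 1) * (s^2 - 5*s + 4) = s^4 - 7*s^3 + 15*s^2 - 13*s + 4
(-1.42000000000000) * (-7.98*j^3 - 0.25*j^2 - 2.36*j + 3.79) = 11.3316*j^3 + 0.355*j^2 + 3.3512*j - 5.3818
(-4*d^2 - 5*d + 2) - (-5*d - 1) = 3 - 4*d^2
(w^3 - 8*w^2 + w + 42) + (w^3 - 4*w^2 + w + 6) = 2*w^3 - 12*w^2 + 2*w + 48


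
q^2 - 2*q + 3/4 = (q - 3/2)*(q - 1/2)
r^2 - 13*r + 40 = (r - 8)*(r - 5)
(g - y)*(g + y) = g^2 - y^2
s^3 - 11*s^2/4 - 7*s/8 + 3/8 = (s - 3)*(s - 1/4)*(s + 1/2)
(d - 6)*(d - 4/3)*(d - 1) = d^3 - 25*d^2/3 + 46*d/3 - 8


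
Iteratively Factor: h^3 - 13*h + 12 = (h - 3)*(h^2 + 3*h - 4) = (h - 3)*(h + 4)*(h - 1)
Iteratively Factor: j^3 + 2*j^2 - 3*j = (j)*(j^2 + 2*j - 3) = j*(j - 1)*(j + 3)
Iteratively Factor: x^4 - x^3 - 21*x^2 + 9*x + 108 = (x - 3)*(x^3 + 2*x^2 - 15*x - 36) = (x - 3)*(x + 3)*(x^2 - x - 12) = (x - 3)*(x + 3)^2*(x - 4)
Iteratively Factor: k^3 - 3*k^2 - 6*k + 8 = (k - 4)*(k^2 + k - 2) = (k - 4)*(k - 1)*(k + 2)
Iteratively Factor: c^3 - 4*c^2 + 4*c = (c)*(c^2 - 4*c + 4) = c*(c - 2)*(c - 2)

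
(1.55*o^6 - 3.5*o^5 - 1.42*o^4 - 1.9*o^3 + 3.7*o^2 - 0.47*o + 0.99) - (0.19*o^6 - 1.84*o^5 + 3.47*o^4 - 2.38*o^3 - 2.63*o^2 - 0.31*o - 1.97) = 1.36*o^6 - 1.66*o^5 - 4.89*o^4 + 0.48*o^3 + 6.33*o^2 - 0.16*o + 2.96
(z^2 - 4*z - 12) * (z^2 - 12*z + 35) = z^4 - 16*z^3 + 71*z^2 + 4*z - 420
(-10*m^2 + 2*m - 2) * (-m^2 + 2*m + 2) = 10*m^4 - 22*m^3 - 14*m^2 - 4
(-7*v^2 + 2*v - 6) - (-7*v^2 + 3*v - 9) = 3 - v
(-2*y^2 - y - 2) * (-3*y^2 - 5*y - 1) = 6*y^4 + 13*y^3 + 13*y^2 + 11*y + 2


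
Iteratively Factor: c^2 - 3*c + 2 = (c - 1)*(c - 2)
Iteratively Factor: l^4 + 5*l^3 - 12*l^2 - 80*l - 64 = (l + 4)*(l^3 + l^2 - 16*l - 16) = (l - 4)*(l + 4)*(l^2 + 5*l + 4) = (l - 4)*(l + 4)^2*(l + 1)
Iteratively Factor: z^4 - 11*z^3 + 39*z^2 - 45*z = (z - 3)*(z^3 - 8*z^2 + 15*z) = (z - 3)^2*(z^2 - 5*z) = (z - 5)*(z - 3)^2*(z)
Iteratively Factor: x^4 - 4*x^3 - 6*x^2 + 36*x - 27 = (x - 1)*(x^3 - 3*x^2 - 9*x + 27) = (x - 3)*(x - 1)*(x^2 - 9) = (x - 3)^2*(x - 1)*(x + 3)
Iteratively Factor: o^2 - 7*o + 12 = (o - 4)*(o - 3)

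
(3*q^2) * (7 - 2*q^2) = -6*q^4 + 21*q^2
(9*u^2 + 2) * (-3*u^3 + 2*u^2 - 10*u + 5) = -27*u^5 + 18*u^4 - 96*u^3 + 49*u^2 - 20*u + 10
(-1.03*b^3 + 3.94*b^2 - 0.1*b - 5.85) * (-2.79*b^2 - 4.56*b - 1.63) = 2.8737*b^5 - 6.2958*b^4 - 16.0085*b^3 + 10.3553*b^2 + 26.839*b + 9.5355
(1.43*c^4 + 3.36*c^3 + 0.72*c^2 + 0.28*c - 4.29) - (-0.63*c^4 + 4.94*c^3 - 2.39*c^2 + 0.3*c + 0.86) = 2.06*c^4 - 1.58*c^3 + 3.11*c^2 - 0.02*c - 5.15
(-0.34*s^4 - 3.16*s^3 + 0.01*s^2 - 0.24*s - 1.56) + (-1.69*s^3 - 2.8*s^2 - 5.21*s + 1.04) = -0.34*s^4 - 4.85*s^3 - 2.79*s^2 - 5.45*s - 0.52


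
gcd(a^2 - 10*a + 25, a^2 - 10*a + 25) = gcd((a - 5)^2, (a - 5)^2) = a^2 - 10*a + 25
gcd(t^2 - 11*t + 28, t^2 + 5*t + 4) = 1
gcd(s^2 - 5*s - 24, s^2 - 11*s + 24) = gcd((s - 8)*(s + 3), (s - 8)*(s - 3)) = s - 8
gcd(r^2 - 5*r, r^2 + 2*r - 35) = r - 5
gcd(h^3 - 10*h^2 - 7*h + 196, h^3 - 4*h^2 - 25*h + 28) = h^2 - 3*h - 28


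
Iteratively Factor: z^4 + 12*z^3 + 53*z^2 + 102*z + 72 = (z + 3)*(z^3 + 9*z^2 + 26*z + 24) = (z + 3)^2*(z^2 + 6*z + 8) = (z + 3)^2*(z + 4)*(z + 2)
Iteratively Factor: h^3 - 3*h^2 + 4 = (h - 2)*(h^2 - h - 2) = (h - 2)^2*(h + 1)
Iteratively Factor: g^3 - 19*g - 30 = (g + 3)*(g^2 - 3*g - 10) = (g - 5)*(g + 3)*(g + 2)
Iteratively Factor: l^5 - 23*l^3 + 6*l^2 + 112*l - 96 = (l - 1)*(l^4 + l^3 - 22*l^2 - 16*l + 96) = (l - 1)*(l + 3)*(l^3 - 2*l^2 - 16*l + 32) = (l - 4)*(l - 1)*(l + 3)*(l^2 + 2*l - 8) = (l - 4)*(l - 1)*(l + 3)*(l + 4)*(l - 2)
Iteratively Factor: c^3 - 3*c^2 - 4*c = (c + 1)*(c^2 - 4*c) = (c - 4)*(c + 1)*(c)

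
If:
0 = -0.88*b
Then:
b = 0.00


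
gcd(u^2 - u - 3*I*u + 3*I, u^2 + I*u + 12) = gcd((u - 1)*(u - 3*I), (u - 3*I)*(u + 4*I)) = u - 3*I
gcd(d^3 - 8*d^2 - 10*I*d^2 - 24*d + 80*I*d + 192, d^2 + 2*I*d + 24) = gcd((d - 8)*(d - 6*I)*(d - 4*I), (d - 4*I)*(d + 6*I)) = d - 4*I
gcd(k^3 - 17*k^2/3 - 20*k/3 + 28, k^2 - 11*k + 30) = k - 6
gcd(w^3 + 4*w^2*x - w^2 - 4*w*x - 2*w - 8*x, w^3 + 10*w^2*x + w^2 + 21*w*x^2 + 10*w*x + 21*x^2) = w + 1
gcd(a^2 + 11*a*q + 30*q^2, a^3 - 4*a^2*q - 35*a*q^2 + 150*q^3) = a + 6*q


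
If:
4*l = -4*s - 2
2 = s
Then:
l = -5/2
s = 2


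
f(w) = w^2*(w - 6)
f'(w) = w^2 + 2*w*(w - 6) = 3*w*(w - 4)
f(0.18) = -0.19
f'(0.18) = -2.06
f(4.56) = -29.94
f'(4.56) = 7.66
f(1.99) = -15.88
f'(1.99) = -12.00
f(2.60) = -22.98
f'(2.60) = -10.92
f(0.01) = -0.00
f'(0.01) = -0.12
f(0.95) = -4.56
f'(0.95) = -8.69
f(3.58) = -31.02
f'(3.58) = -4.51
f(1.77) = -13.25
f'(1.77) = -11.84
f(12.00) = 864.00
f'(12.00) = 288.00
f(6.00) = 0.00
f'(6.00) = 36.00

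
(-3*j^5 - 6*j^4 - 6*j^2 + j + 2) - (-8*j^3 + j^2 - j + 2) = -3*j^5 - 6*j^4 + 8*j^3 - 7*j^2 + 2*j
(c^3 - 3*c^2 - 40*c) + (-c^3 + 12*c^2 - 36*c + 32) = 9*c^2 - 76*c + 32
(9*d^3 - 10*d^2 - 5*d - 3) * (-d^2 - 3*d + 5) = -9*d^5 - 17*d^4 + 80*d^3 - 32*d^2 - 16*d - 15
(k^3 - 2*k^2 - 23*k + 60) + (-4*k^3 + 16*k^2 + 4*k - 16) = -3*k^3 + 14*k^2 - 19*k + 44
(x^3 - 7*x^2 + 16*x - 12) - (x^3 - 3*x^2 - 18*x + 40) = -4*x^2 + 34*x - 52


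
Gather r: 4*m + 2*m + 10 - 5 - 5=6*m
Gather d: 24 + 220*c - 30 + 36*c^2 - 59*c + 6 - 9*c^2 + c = 27*c^2 + 162*c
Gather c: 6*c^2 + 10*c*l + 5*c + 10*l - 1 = 6*c^2 + c*(10*l + 5) + 10*l - 1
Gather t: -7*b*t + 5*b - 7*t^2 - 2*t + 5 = 5*b - 7*t^2 + t*(-7*b - 2) + 5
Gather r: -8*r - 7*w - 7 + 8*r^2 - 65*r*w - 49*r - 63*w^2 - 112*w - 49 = 8*r^2 + r*(-65*w - 57) - 63*w^2 - 119*w - 56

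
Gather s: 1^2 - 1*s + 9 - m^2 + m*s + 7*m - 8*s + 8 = -m^2 + 7*m + s*(m - 9) + 18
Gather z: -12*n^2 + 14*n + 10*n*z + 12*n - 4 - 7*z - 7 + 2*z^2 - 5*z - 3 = -12*n^2 + 26*n + 2*z^2 + z*(10*n - 12) - 14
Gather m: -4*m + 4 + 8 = 12 - 4*m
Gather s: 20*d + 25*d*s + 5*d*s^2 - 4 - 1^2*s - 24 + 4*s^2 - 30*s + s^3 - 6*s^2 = 20*d + s^3 + s^2*(5*d - 2) + s*(25*d - 31) - 28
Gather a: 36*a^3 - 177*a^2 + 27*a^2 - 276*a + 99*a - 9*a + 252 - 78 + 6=36*a^3 - 150*a^2 - 186*a + 180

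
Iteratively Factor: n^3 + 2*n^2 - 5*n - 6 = (n - 2)*(n^2 + 4*n + 3) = (n - 2)*(n + 3)*(n + 1)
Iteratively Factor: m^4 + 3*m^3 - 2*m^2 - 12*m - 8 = (m - 2)*(m^3 + 5*m^2 + 8*m + 4) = (m - 2)*(m + 1)*(m^2 + 4*m + 4) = (m - 2)*(m + 1)*(m + 2)*(m + 2)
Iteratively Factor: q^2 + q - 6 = (q + 3)*(q - 2)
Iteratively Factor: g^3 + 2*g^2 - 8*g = (g - 2)*(g^2 + 4*g) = (g - 2)*(g + 4)*(g)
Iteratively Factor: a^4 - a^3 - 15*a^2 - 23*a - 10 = (a + 1)*(a^3 - 2*a^2 - 13*a - 10) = (a - 5)*(a + 1)*(a^2 + 3*a + 2) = (a - 5)*(a + 1)*(a + 2)*(a + 1)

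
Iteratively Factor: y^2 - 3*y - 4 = (y + 1)*(y - 4)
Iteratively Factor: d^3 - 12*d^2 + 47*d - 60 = (d - 5)*(d^2 - 7*d + 12) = (d - 5)*(d - 4)*(d - 3)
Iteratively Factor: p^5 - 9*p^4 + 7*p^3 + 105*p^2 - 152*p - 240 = (p - 4)*(p^4 - 5*p^3 - 13*p^2 + 53*p + 60) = (p - 4)*(p + 3)*(p^3 - 8*p^2 + 11*p + 20) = (p - 4)*(p + 1)*(p + 3)*(p^2 - 9*p + 20) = (p - 4)^2*(p + 1)*(p + 3)*(p - 5)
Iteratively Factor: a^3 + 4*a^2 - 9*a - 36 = (a + 3)*(a^2 + a - 12) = (a - 3)*(a + 3)*(a + 4)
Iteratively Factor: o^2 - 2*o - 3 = (o + 1)*(o - 3)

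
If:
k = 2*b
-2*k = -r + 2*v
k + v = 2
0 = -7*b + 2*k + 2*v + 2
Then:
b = 6/7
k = 12/7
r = 4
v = 2/7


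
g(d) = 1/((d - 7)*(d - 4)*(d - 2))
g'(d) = -1/((d - 7)*(d - 4)*(d - 2)^2) - 1/((d - 7)*(d - 4)^2*(d - 2)) - 1/((d - 7)^2*(d - 4)*(d - 2)) = (-(d - 7)*(d - 4) - (d - 7)*(d - 2) - (d - 4)*(d - 2))/((d - 7)^2*(d - 4)^2*(d - 2)^2)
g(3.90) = 1.70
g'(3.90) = 16.63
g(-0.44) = -0.01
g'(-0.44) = -0.01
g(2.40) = 0.34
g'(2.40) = -0.56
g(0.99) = -0.05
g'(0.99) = -0.08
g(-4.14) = -0.00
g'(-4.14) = -0.00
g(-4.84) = -0.00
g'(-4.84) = -0.00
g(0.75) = -0.04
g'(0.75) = -0.05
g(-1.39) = -0.01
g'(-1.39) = -0.00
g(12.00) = 0.00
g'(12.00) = 0.00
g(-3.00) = 0.00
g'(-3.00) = 0.00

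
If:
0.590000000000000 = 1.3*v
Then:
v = 0.45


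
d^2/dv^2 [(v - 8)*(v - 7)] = 2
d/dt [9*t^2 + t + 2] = 18*t + 1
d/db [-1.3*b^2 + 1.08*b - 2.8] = 1.08 - 2.6*b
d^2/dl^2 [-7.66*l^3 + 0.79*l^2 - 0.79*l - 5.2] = 1.58 - 45.96*l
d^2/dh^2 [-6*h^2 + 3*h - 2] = -12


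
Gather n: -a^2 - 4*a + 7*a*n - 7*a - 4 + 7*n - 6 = -a^2 - 11*a + n*(7*a + 7) - 10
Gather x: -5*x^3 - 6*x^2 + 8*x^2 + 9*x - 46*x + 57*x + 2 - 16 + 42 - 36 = -5*x^3 + 2*x^2 + 20*x - 8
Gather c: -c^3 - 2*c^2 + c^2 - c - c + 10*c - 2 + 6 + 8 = -c^3 - c^2 + 8*c + 12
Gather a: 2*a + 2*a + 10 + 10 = 4*a + 20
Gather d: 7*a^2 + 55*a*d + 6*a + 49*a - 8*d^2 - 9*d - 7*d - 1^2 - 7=7*a^2 + 55*a - 8*d^2 + d*(55*a - 16) - 8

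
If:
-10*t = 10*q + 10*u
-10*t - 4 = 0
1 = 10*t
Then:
No Solution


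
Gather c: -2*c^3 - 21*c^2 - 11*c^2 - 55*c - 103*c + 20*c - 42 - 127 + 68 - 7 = -2*c^3 - 32*c^2 - 138*c - 108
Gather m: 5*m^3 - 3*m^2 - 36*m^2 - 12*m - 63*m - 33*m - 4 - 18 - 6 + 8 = 5*m^3 - 39*m^2 - 108*m - 20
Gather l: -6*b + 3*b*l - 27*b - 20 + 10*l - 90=-33*b + l*(3*b + 10) - 110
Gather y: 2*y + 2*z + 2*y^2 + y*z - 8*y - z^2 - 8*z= 2*y^2 + y*(z - 6) - z^2 - 6*z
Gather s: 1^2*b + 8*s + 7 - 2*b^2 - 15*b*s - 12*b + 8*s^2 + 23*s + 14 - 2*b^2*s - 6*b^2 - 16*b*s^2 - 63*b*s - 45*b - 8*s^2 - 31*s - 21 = -8*b^2 - 16*b*s^2 - 56*b + s*(-2*b^2 - 78*b)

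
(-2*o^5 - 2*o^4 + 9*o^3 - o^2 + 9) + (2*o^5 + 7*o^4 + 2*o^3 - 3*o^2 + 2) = 5*o^4 + 11*o^3 - 4*o^2 + 11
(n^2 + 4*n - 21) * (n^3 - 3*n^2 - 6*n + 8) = n^5 + n^4 - 39*n^3 + 47*n^2 + 158*n - 168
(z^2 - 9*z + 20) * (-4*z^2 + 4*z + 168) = -4*z^4 + 40*z^3 + 52*z^2 - 1432*z + 3360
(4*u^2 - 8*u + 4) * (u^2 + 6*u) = 4*u^4 + 16*u^3 - 44*u^2 + 24*u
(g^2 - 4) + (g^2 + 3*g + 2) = 2*g^2 + 3*g - 2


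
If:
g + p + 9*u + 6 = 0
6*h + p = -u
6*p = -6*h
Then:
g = -46*u/5 - 6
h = -u/5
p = u/5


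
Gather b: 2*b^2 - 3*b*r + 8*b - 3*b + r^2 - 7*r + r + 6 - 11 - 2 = 2*b^2 + b*(5 - 3*r) + r^2 - 6*r - 7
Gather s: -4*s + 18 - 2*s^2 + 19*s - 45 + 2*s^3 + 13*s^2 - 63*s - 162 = 2*s^3 + 11*s^2 - 48*s - 189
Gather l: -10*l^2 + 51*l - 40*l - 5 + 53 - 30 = -10*l^2 + 11*l + 18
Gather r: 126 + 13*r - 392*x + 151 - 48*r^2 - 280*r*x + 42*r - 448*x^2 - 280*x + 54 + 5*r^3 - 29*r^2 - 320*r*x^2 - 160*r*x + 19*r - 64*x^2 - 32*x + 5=5*r^3 - 77*r^2 + r*(-320*x^2 - 440*x + 74) - 512*x^2 - 704*x + 336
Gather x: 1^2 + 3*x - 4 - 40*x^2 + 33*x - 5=-40*x^2 + 36*x - 8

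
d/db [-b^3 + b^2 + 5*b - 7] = -3*b^2 + 2*b + 5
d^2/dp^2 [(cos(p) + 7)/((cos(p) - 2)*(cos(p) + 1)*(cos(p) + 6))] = 2*(-506*(1 - cos(p)^2)^2 + 57*sin(p)^6 - 2*cos(p)^7 + 18*cos(p)^6 - 218*cos(p)^5 + 175*cos(p)^3 - 1428*cos(p)^2 - 144*cos(p) + 1221)/((cos(p) - 2)^3*(cos(p) + 1)^3*(cos(p) + 6)^3)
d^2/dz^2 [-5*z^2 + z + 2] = -10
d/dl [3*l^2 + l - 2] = 6*l + 1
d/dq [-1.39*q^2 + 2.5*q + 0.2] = 2.5 - 2.78*q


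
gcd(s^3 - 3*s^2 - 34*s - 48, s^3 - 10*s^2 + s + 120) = s^2 - 5*s - 24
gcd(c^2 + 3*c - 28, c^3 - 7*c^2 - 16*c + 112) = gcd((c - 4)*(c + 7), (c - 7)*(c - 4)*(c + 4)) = c - 4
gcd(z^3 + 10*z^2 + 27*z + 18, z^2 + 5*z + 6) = z + 3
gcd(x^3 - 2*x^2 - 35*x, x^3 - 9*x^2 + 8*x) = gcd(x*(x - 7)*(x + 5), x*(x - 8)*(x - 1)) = x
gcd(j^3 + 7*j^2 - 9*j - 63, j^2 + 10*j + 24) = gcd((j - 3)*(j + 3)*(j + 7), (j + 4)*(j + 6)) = 1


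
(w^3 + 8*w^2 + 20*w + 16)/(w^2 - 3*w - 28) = (w^2 + 4*w + 4)/(w - 7)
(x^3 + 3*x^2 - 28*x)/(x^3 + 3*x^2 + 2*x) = (x^2 + 3*x - 28)/(x^2 + 3*x + 2)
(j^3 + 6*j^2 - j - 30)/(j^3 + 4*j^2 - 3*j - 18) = (j + 5)/(j + 3)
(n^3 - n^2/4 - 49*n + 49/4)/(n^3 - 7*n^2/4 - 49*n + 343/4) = (4*n - 1)/(4*n - 7)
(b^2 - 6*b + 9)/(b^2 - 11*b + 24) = (b - 3)/(b - 8)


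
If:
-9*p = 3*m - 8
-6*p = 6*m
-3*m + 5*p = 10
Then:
No Solution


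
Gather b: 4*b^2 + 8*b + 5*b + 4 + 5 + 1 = 4*b^2 + 13*b + 10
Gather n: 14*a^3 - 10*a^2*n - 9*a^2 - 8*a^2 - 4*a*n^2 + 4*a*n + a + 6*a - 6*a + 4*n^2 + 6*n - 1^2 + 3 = 14*a^3 - 17*a^2 + a + n^2*(4 - 4*a) + n*(-10*a^2 + 4*a + 6) + 2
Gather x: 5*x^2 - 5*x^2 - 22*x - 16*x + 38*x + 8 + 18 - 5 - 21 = 0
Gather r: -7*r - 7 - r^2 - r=-r^2 - 8*r - 7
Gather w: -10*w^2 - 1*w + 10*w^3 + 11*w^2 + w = 10*w^3 + w^2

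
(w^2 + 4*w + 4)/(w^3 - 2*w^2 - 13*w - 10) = (w + 2)/(w^2 - 4*w - 5)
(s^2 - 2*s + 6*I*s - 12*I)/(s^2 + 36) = (s - 2)/(s - 6*I)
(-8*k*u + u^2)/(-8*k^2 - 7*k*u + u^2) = u/(k + u)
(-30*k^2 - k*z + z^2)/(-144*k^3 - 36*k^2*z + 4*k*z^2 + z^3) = (5*k + z)/(24*k^2 + 10*k*z + z^2)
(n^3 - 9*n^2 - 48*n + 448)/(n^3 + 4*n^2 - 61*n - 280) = (n - 8)/(n + 5)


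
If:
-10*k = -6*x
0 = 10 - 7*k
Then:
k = 10/7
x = 50/21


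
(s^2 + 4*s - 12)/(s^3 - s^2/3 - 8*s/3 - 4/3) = 3*(s + 6)/(3*s^2 + 5*s + 2)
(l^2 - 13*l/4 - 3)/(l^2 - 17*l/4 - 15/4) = (l - 4)/(l - 5)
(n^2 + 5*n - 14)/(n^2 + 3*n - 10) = (n + 7)/(n + 5)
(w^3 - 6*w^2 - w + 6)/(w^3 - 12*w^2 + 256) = (w^3 - 6*w^2 - w + 6)/(w^3 - 12*w^2 + 256)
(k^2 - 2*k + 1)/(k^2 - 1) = (k - 1)/(k + 1)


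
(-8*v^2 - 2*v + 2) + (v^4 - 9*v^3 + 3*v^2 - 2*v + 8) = v^4 - 9*v^3 - 5*v^2 - 4*v + 10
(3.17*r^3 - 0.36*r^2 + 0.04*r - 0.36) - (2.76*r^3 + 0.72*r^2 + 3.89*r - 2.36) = 0.41*r^3 - 1.08*r^2 - 3.85*r + 2.0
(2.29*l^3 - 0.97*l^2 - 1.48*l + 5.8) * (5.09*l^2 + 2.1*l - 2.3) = 11.6561*l^5 - 0.128299999999999*l^4 - 14.8372*l^3 + 28.645*l^2 + 15.584*l - 13.34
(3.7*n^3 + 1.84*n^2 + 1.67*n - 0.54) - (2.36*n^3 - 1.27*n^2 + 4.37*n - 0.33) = 1.34*n^3 + 3.11*n^2 - 2.7*n - 0.21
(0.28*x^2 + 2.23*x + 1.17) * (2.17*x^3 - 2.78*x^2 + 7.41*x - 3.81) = 0.6076*x^5 + 4.0607*x^4 - 1.5857*x^3 + 12.2049*x^2 + 0.173399999999999*x - 4.4577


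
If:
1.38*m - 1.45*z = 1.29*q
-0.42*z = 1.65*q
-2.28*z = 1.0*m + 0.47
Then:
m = -0.12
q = 0.04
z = -0.15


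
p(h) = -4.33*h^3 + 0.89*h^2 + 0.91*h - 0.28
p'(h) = -12.99*h^2 + 1.78*h + 0.91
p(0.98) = -2.61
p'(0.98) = -9.82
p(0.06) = -0.22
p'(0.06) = 0.97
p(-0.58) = 0.34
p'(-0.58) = -4.49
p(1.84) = -22.57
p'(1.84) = -39.79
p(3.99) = -257.53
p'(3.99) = -198.79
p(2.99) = -105.35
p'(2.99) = -109.90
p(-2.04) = 38.33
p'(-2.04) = -56.78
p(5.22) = -587.16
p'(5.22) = -343.76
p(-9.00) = 3220.19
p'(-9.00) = -1067.30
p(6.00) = -898.06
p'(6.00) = -456.05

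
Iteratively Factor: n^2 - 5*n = (n)*(n - 5)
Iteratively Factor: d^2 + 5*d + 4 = (d + 4)*(d + 1)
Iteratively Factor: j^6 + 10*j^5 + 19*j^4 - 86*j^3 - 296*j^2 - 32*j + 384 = (j + 4)*(j^5 + 6*j^4 - 5*j^3 - 66*j^2 - 32*j + 96) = (j - 1)*(j + 4)*(j^4 + 7*j^3 + 2*j^2 - 64*j - 96) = (j - 3)*(j - 1)*(j + 4)*(j^3 + 10*j^2 + 32*j + 32) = (j - 3)*(j - 1)*(j + 2)*(j + 4)*(j^2 + 8*j + 16) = (j - 3)*(j - 1)*(j + 2)*(j + 4)^2*(j + 4)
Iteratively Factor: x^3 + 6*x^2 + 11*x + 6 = (x + 2)*(x^2 + 4*x + 3) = (x + 2)*(x + 3)*(x + 1)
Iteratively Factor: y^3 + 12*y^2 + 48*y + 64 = (y + 4)*(y^2 + 8*y + 16) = (y + 4)^2*(y + 4)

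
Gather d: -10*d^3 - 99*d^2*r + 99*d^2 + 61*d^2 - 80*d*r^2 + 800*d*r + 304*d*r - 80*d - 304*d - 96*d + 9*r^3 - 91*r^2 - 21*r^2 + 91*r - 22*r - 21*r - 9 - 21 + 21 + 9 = -10*d^3 + d^2*(160 - 99*r) + d*(-80*r^2 + 1104*r - 480) + 9*r^3 - 112*r^2 + 48*r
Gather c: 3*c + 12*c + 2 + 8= 15*c + 10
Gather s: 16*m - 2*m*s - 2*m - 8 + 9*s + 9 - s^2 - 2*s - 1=14*m - s^2 + s*(7 - 2*m)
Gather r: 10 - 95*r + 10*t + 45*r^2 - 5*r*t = 45*r^2 + r*(-5*t - 95) + 10*t + 10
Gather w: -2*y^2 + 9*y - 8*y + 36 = -2*y^2 + y + 36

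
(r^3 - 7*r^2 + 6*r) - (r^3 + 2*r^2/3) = -23*r^2/3 + 6*r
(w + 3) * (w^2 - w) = w^3 + 2*w^2 - 3*w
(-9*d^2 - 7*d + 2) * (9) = -81*d^2 - 63*d + 18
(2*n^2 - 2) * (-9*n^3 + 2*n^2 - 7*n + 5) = -18*n^5 + 4*n^4 + 4*n^3 + 6*n^2 + 14*n - 10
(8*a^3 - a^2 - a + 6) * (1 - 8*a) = -64*a^4 + 16*a^3 + 7*a^2 - 49*a + 6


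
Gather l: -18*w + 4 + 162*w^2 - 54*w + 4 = 162*w^2 - 72*w + 8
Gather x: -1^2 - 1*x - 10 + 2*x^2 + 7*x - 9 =2*x^2 + 6*x - 20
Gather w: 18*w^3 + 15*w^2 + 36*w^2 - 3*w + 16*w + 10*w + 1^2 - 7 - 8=18*w^3 + 51*w^2 + 23*w - 14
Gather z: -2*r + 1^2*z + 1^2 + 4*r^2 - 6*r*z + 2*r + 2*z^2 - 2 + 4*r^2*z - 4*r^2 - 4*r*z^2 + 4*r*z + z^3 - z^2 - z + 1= z^3 + z^2*(1 - 4*r) + z*(4*r^2 - 2*r)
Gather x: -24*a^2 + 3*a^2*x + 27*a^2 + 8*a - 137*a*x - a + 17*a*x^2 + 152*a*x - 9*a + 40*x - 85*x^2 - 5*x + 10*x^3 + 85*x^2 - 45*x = 3*a^2 + 17*a*x^2 - 2*a + 10*x^3 + x*(3*a^2 + 15*a - 10)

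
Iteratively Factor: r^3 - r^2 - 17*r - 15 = (r + 1)*(r^2 - 2*r - 15) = (r - 5)*(r + 1)*(r + 3)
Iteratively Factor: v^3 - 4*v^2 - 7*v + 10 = (v + 2)*(v^2 - 6*v + 5) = (v - 1)*(v + 2)*(v - 5)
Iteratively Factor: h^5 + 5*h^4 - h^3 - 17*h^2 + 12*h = (h - 1)*(h^4 + 6*h^3 + 5*h^2 - 12*h) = (h - 1)^2*(h^3 + 7*h^2 + 12*h) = h*(h - 1)^2*(h^2 + 7*h + 12) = h*(h - 1)^2*(h + 4)*(h + 3)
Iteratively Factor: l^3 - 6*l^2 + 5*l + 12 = (l + 1)*(l^2 - 7*l + 12) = (l - 3)*(l + 1)*(l - 4)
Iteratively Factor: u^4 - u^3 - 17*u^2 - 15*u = (u + 3)*(u^3 - 4*u^2 - 5*u) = u*(u + 3)*(u^2 - 4*u - 5) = u*(u + 1)*(u + 3)*(u - 5)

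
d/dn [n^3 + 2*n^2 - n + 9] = 3*n^2 + 4*n - 1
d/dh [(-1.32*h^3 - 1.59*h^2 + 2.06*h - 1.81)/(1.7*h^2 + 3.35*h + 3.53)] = (-2.244*h^4 - 8.844*h^3 - 22.8073*h^2 - 5.0714*h + 13.3353)/(2.89*h^4 + 11.39*h^3 + 23.2245*h^2 + 23.651*h + 12.4609)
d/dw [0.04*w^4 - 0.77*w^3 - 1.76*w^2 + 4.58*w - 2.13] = 0.16*w^3 - 2.31*w^2 - 3.52*w + 4.58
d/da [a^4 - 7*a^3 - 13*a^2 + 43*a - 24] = 4*a^3 - 21*a^2 - 26*a + 43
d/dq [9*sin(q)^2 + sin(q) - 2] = (18*sin(q) + 1)*cos(q)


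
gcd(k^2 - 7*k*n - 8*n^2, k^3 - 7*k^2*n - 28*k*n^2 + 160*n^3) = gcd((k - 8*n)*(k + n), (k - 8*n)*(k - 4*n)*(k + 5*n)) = k - 8*n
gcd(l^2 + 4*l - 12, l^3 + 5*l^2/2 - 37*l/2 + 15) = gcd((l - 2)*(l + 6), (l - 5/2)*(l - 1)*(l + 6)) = l + 6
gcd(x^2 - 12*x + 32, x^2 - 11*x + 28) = x - 4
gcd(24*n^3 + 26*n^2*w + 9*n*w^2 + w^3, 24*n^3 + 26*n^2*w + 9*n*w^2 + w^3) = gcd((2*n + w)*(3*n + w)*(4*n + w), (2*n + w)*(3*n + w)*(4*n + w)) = 24*n^3 + 26*n^2*w + 9*n*w^2 + w^3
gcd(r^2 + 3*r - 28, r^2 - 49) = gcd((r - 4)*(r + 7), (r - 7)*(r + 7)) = r + 7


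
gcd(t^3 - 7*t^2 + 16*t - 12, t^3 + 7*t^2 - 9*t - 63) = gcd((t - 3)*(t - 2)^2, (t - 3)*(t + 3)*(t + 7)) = t - 3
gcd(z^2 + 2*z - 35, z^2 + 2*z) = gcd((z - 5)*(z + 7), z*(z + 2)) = 1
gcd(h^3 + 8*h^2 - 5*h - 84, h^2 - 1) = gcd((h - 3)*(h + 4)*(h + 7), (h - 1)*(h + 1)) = 1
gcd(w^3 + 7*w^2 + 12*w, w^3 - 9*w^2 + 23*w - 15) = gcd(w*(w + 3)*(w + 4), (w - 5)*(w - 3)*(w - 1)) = 1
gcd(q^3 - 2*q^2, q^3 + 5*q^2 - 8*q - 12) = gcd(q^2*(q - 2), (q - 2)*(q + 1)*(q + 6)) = q - 2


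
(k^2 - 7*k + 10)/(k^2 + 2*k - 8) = (k - 5)/(k + 4)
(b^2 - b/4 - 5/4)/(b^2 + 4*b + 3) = (b - 5/4)/(b + 3)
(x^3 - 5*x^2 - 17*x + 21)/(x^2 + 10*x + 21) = (x^2 - 8*x + 7)/(x + 7)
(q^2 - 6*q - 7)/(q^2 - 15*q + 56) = (q + 1)/(q - 8)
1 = 1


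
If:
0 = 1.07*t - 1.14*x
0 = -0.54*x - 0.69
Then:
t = -1.36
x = -1.28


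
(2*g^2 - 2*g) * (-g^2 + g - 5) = -2*g^4 + 4*g^3 - 12*g^2 + 10*g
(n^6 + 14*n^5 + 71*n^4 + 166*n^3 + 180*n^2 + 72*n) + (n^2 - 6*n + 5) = n^6 + 14*n^5 + 71*n^4 + 166*n^3 + 181*n^2 + 66*n + 5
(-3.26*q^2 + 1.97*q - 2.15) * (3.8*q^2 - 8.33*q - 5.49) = -12.388*q^4 + 34.6418*q^3 - 6.6827*q^2 + 7.0942*q + 11.8035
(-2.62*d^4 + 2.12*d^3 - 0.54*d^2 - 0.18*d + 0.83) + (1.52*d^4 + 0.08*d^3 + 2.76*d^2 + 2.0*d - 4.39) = -1.1*d^4 + 2.2*d^3 + 2.22*d^2 + 1.82*d - 3.56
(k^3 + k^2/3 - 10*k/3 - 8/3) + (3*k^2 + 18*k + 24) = k^3 + 10*k^2/3 + 44*k/3 + 64/3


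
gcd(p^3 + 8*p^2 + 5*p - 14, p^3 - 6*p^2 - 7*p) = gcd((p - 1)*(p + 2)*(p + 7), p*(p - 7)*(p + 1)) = 1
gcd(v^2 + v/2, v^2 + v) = v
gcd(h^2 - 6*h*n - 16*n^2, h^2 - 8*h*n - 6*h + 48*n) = h - 8*n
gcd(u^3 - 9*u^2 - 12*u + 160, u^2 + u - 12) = u + 4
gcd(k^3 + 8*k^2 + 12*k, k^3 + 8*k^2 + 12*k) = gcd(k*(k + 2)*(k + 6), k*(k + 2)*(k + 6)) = k^3 + 8*k^2 + 12*k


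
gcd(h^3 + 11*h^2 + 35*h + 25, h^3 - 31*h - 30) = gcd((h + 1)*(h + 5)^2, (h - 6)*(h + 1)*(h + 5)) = h^2 + 6*h + 5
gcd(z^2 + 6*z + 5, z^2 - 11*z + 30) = 1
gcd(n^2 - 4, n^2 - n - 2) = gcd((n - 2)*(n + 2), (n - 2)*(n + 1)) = n - 2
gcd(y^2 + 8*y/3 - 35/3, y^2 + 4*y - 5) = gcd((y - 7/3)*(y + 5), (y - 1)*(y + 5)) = y + 5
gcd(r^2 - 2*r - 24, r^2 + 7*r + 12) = r + 4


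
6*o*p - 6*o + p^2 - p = (6*o + p)*(p - 1)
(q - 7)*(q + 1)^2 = q^3 - 5*q^2 - 13*q - 7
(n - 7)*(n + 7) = n^2 - 49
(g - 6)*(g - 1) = g^2 - 7*g + 6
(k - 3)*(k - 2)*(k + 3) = k^3 - 2*k^2 - 9*k + 18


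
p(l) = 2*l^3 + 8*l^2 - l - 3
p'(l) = 6*l^2 + 16*l - 1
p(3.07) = 127.20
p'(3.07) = 104.67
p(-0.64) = 0.39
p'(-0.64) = -8.78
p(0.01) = -3.01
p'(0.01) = -0.84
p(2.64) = 86.92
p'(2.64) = 83.06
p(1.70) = 28.25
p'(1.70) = 43.54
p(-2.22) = 16.77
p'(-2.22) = -6.95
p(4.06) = 258.66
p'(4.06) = 162.86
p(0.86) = 3.33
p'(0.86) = 17.20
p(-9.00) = -804.00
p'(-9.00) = 341.00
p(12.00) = 4593.00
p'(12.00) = 1055.00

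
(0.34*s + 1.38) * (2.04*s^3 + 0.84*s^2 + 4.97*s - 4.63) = 0.6936*s^4 + 3.1008*s^3 + 2.849*s^2 + 5.2844*s - 6.3894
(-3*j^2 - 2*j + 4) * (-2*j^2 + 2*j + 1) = 6*j^4 - 2*j^3 - 15*j^2 + 6*j + 4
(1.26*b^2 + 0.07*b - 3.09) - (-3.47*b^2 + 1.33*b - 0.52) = 4.73*b^2 - 1.26*b - 2.57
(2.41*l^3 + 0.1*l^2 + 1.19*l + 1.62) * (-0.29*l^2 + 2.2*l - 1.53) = -0.6989*l^5 + 5.273*l^4 - 3.8124*l^3 + 1.9952*l^2 + 1.7433*l - 2.4786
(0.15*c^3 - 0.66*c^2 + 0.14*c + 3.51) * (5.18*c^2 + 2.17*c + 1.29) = 0.777*c^5 - 3.0933*c^4 - 0.5135*c^3 + 17.6342*c^2 + 7.7973*c + 4.5279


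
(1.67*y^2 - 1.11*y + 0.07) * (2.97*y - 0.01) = 4.9599*y^3 - 3.3134*y^2 + 0.219*y - 0.0007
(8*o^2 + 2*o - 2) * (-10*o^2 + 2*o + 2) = -80*o^4 - 4*o^3 + 40*o^2 - 4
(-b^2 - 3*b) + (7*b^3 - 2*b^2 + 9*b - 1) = 7*b^3 - 3*b^2 + 6*b - 1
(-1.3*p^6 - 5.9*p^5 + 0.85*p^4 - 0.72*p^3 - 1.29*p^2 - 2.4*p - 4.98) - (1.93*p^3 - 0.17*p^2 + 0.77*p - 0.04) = -1.3*p^6 - 5.9*p^5 + 0.85*p^4 - 2.65*p^3 - 1.12*p^2 - 3.17*p - 4.94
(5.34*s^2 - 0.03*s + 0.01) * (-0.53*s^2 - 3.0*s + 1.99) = -2.8302*s^4 - 16.0041*s^3 + 10.7113*s^2 - 0.0897*s + 0.0199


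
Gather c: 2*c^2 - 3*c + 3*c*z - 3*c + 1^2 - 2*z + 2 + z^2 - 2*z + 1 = 2*c^2 + c*(3*z - 6) + z^2 - 4*z + 4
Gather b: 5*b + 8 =5*b + 8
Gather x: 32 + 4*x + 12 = 4*x + 44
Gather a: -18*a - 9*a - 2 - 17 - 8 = -27*a - 27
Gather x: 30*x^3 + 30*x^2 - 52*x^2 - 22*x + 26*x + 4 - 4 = 30*x^3 - 22*x^2 + 4*x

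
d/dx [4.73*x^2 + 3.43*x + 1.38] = 9.46*x + 3.43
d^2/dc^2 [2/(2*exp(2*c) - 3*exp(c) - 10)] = 2*((3 - 8*exp(c))*(-2*exp(2*c) + 3*exp(c) + 10) - 2*(4*exp(c) - 3)^2*exp(c))*exp(c)/(-2*exp(2*c) + 3*exp(c) + 10)^3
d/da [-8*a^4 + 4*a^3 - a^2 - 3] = 2*a*(-16*a^2 + 6*a - 1)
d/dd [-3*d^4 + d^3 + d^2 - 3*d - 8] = -12*d^3 + 3*d^2 + 2*d - 3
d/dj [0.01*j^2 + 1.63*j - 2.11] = 0.02*j + 1.63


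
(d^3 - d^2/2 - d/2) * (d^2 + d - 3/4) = d^5 + d^4/2 - 7*d^3/4 - d^2/8 + 3*d/8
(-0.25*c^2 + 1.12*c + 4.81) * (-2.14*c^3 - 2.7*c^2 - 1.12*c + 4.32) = 0.535*c^5 - 1.7218*c^4 - 13.0374*c^3 - 15.3214*c^2 - 0.548799999999999*c + 20.7792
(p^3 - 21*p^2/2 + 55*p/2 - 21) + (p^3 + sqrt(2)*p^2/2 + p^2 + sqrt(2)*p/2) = 2*p^3 - 19*p^2/2 + sqrt(2)*p^2/2 + sqrt(2)*p/2 + 55*p/2 - 21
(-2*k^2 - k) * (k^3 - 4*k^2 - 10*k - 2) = -2*k^5 + 7*k^4 + 24*k^3 + 14*k^2 + 2*k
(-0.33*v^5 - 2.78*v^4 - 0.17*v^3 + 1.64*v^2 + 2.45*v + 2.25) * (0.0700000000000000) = -0.0231*v^5 - 0.1946*v^4 - 0.0119*v^3 + 0.1148*v^2 + 0.1715*v + 0.1575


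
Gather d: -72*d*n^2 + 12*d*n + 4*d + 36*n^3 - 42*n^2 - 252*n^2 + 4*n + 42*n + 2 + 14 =d*(-72*n^2 + 12*n + 4) + 36*n^3 - 294*n^2 + 46*n + 16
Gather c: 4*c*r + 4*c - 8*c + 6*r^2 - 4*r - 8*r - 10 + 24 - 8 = c*(4*r - 4) + 6*r^2 - 12*r + 6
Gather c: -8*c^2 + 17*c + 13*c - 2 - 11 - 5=-8*c^2 + 30*c - 18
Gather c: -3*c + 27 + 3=30 - 3*c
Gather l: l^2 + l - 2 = l^2 + l - 2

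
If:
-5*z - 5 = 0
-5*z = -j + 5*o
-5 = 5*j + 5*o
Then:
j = -5/3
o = 2/3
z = -1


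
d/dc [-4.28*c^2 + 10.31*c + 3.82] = 10.31 - 8.56*c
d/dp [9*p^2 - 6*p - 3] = 18*p - 6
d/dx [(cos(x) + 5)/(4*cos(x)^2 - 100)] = sin(x)/(4*(cos(x) - 5)^2)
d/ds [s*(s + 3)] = 2*s + 3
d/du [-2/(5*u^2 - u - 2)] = 2*(10*u - 1)/(-5*u^2 + u + 2)^2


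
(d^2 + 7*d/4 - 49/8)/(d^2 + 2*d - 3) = (8*d^2 + 14*d - 49)/(8*(d^2 + 2*d - 3))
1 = 1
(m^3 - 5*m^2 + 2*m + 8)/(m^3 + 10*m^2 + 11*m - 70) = (m^2 - 3*m - 4)/(m^2 + 12*m + 35)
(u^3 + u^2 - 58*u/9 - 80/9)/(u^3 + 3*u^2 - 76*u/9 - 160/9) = (u + 2)/(u + 4)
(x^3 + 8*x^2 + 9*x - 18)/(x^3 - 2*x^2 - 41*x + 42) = (x + 3)/(x - 7)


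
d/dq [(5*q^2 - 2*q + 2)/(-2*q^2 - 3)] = 2*(-2*q^2 - 11*q + 3)/(4*q^4 + 12*q^2 + 9)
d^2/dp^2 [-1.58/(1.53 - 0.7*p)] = 1.5484/(0.7*p - 1.53)^3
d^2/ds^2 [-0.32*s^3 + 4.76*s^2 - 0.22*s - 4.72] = 9.52 - 1.92*s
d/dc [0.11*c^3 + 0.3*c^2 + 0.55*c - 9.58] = 0.33*c^2 + 0.6*c + 0.55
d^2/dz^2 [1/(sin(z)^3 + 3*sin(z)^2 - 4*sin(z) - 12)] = (-9*sin(z)^6 - 33*sin(z)^5 - 16*sin(z)^4 - 24*sin(z)^3 - 130*sin(z)^2 + 48*sin(z) + 104)/(sin(z)^3 + 3*sin(z)^2 - 4*sin(z) - 12)^3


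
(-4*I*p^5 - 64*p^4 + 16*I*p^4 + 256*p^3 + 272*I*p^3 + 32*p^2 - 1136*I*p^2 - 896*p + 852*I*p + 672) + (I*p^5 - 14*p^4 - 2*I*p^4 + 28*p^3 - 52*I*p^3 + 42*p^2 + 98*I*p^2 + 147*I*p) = -3*I*p^5 - 78*p^4 + 14*I*p^4 + 284*p^3 + 220*I*p^3 + 74*p^2 - 1038*I*p^2 - 896*p + 999*I*p + 672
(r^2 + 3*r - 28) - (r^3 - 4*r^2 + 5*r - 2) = -r^3 + 5*r^2 - 2*r - 26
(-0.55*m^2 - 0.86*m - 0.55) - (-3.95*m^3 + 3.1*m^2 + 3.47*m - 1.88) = 3.95*m^3 - 3.65*m^2 - 4.33*m + 1.33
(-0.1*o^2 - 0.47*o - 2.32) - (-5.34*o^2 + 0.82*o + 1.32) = 5.24*o^2 - 1.29*o - 3.64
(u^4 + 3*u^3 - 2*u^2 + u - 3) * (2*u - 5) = 2*u^5 + u^4 - 19*u^3 + 12*u^2 - 11*u + 15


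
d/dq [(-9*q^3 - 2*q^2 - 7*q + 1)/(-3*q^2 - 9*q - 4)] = (27*q^4 + 162*q^3 + 105*q^2 + 22*q + 37)/(9*q^4 + 54*q^3 + 105*q^2 + 72*q + 16)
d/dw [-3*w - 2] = -3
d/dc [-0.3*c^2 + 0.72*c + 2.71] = 0.72 - 0.6*c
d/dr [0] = 0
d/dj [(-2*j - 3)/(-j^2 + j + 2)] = (2*j^2 - 2*j - (2*j - 1)*(2*j + 3) - 4)/(-j^2 + j + 2)^2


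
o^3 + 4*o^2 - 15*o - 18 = (o - 3)*(o + 1)*(o + 6)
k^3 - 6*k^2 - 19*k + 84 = (k - 7)*(k - 3)*(k + 4)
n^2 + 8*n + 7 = (n + 1)*(n + 7)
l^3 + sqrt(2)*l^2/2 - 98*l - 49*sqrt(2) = (l - 7*sqrt(2))*(l + sqrt(2)/2)*(l + 7*sqrt(2))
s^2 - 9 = (s - 3)*(s + 3)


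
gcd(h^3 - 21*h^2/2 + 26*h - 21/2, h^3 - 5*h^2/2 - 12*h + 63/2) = h - 3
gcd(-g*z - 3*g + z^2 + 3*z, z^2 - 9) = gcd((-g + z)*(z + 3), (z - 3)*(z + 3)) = z + 3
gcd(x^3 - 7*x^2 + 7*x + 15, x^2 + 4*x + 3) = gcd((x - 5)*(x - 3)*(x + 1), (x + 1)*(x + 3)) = x + 1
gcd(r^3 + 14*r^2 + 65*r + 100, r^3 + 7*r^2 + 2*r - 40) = r^2 + 9*r + 20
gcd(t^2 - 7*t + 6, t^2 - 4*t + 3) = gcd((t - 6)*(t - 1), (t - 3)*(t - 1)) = t - 1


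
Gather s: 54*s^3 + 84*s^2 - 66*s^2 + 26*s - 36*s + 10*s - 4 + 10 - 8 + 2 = 54*s^3 + 18*s^2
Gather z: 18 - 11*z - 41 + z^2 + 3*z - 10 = z^2 - 8*z - 33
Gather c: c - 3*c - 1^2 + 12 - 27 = -2*c - 16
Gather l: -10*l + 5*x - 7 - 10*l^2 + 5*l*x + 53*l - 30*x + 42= -10*l^2 + l*(5*x + 43) - 25*x + 35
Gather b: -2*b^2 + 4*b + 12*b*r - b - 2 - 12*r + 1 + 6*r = -2*b^2 + b*(12*r + 3) - 6*r - 1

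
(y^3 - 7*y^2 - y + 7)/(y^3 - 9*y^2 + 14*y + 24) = (y^2 - 8*y + 7)/(y^2 - 10*y + 24)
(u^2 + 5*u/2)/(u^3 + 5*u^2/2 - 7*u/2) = (2*u + 5)/(2*u^2 + 5*u - 7)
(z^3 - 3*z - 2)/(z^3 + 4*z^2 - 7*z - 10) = (z + 1)/(z + 5)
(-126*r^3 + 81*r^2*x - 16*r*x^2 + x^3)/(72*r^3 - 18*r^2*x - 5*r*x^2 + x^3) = (-7*r + x)/(4*r + x)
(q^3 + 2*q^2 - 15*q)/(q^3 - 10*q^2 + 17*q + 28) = q*(q^2 + 2*q - 15)/(q^3 - 10*q^2 + 17*q + 28)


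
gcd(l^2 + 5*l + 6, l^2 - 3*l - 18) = l + 3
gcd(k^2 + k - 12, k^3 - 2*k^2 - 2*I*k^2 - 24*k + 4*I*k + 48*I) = k + 4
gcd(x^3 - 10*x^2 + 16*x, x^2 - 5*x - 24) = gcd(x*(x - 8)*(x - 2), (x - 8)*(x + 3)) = x - 8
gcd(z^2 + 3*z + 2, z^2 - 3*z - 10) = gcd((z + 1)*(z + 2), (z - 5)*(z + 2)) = z + 2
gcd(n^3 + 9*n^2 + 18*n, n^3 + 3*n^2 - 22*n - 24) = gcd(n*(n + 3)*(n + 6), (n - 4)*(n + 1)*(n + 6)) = n + 6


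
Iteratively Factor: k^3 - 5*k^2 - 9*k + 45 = (k + 3)*(k^2 - 8*k + 15) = (k - 5)*(k + 3)*(k - 3)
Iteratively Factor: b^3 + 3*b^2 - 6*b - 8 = (b - 2)*(b^2 + 5*b + 4) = (b - 2)*(b + 4)*(b + 1)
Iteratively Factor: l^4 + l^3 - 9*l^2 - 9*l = (l - 3)*(l^3 + 4*l^2 + 3*l) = (l - 3)*(l + 3)*(l^2 + l) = l*(l - 3)*(l + 3)*(l + 1)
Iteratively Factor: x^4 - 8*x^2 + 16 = (x + 2)*(x^3 - 2*x^2 - 4*x + 8) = (x - 2)*(x + 2)*(x^2 - 4) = (x - 2)^2*(x + 2)*(x + 2)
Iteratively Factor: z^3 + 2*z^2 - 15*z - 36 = (z - 4)*(z^2 + 6*z + 9) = (z - 4)*(z + 3)*(z + 3)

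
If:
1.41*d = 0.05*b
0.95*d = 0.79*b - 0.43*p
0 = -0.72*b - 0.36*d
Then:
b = 0.00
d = 0.00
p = 0.00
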